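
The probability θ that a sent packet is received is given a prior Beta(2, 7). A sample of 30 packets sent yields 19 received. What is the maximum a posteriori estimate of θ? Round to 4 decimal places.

θ̂_MAP = 0.5405

Prior: Beta(2, 7).
Data: 19 successes in 30 trials. The binomial likelihood contributes θ^19(1−θ)^11, so the posterior is Beta(2+19, 7+11) = Beta(21, 18).
For Beta(a, b) with a, b > 1 the mode is (a−1)/(a+b−2) = 20/37 ≈ 0.5405.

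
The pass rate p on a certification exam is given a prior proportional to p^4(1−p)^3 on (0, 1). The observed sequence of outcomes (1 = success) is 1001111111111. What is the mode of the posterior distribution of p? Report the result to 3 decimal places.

p̂_MAP = 0.750

The prior density ∝ p^4(1−p)^3 is the kernel of Beta(5, 4).
Data: 11 successes in 13 trials (from the sequence). The binomial likelihood contributes p^11(1−p)^2, so the posterior is Beta(5+11, 4+2) = Beta(16, 6).
For Beta(a, b) with a, b > 1 the mode is (a−1)/(a+b−2) = 15/20 ≈ 0.750.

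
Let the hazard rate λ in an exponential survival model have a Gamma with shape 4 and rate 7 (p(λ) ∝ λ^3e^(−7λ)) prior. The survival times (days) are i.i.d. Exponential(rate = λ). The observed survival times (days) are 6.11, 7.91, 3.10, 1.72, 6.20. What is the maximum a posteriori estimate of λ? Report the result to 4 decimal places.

λ̂_MAP = 0.2497

The Exponential(rate=λ) likelihood is ∝ λ^n e^(−λΣtᵢ). Here n = 5 and Σtᵢ = 6.11 + 7.91 + 3.10 + 1.72 + 6.20 = 25.04.
Posterior ∝ λ^3e^(−7λ) · λ^5e^(−25.04λ) = λ^8e^(−32.04λ), i.e. Gamma(9, 32.04).
Mode = (a−1)/b = 8/32.04 ≈ 0.2497.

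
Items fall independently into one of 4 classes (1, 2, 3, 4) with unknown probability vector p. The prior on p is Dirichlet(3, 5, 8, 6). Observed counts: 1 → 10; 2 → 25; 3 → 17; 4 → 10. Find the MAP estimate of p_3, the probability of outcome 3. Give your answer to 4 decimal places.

The posterior is Dirichlet(αᵢ + nᵢ) = Dirichlet(13, 30, 25, 16).
For a Dirichlet(a₁,…,a_K) with all aᵢ > 1, the mode has j-th component (aⱼ − 1)/(Σaᵢ − K).
Here Σaᵢ = 84 and K = 4, so p_3 = (25 − 1)/(84 − 4) = 24/80 ≈ 0.3000.

MAP estimate: 0.3000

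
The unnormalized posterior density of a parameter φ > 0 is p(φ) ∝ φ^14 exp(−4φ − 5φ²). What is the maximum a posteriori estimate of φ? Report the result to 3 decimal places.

φ̂_MAP = 1.000

ℓ'(φ) = 14/φ − 4 − 10φ. Setting this to zero and multiplying by φ: 10φ² + 4φ − 14 = 0.
φ = (−4 + √(4² + 4·10·14)) / (2·10) = (−4 + √576) / 20 = (−4 + 24)/20 = 1.
ℓ''(φ) = −14/φ² − 10 < 0, confirming a maximum.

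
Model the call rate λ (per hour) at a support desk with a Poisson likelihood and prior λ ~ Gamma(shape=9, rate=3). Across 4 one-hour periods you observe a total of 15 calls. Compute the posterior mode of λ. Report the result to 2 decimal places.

λ̂_MAP = 3.29

Σxᵢ = 15, n = 4.
Posterior ∝ λ^8e^(−3λ) · λ^15e^(−4λ) = λ^23e^(−7λ), i.e. Gamma(shape=24, rate=7).
The mode of a Gamma(a, b) with a ≥ 1 (shape–rate) is (a−1)/b = 23/7 ≈ 3.29.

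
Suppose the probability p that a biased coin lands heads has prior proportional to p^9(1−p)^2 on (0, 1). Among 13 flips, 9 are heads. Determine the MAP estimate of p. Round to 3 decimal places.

The prior density ∝ p^9(1−p)^2 is the kernel of Beta(10, 3).
Data: 9 successes in 13 trials. The binomial likelihood contributes p^9(1−p)^4, so the posterior is Beta(10+9, 3+4) = Beta(19, 7).
For Beta(a, b) with a, b > 1 the mode is (a−1)/(a+b−2) = 18/24 ≈ 0.750.

p̂_MAP = 0.750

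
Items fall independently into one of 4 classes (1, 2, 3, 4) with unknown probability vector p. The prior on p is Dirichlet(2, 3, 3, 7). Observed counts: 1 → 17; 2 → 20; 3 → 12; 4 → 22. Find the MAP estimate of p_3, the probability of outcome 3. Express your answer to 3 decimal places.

MAP estimate: 0.171

The posterior is Dirichlet(αᵢ + nᵢ) = Dirichlet(19, 23, 15, 29).
For a Dirichlet(a₁,…,a_K) with all aᵢ > 1, the mode has j-th component (aⱼ − 1)/(Σaᵢ − K).
Here Σaᵢ = 86 and K = 4, so p_3 = (15 − 1)/(86 − 4) = 14/82 ≈ 0.171.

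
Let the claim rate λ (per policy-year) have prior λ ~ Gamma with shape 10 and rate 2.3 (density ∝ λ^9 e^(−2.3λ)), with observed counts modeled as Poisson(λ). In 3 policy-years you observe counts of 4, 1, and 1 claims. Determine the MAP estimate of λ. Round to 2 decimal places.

λ̂_MAP = 2.83

Σxᵢ = 4+1+1 = 6, with n = 3.
Posterior ∝ λ^9e^(−2.3λ) · λ^6e^(−3λ) = λ^15e^(−5.3λ), i.e. Gamma(shape=16, rate=5.3).
The mode of a Gamma(a, b) with a ≥ 1 (shape–rate) is (a−1)/b = 15/5.3 ≈ 2.83.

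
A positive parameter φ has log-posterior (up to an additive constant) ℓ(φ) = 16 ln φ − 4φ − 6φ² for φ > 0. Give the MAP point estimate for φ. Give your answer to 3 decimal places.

φ̂_MAP = 1.000

ℓ'(φ) = 16/φ − 4 − 12φ. Setting this to zero and multiplying by φ: 12φ² + 4φ − 16 = 0.
φ = (−4 + √(4² + 4·12·16)) / (2·12) = (−4 + √784) / 24 = (−4 + 28)/24 = 1.
ℓ''(φ) = −16/φ² − 12 < 0, confirming a maximum.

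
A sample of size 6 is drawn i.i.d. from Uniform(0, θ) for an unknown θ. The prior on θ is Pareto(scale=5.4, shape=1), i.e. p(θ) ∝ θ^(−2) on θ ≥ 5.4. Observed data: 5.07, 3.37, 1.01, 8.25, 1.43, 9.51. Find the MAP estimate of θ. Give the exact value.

θ̂_MAP = 9.51

The Uniform(0, θ) likelihood is θ^(−n) for θ ≥ max(xᵢ), zero otherwise. Here max(xᵢ) = 9.51.
Posterior ∝ θ^(−2) · θ^(−6) = θ^(−8) on θ ≥ max(5.4, 9.51) = 9.51.
This density is strictly decreasing in θ, so the posterior mode lies at the lower boundary of the support.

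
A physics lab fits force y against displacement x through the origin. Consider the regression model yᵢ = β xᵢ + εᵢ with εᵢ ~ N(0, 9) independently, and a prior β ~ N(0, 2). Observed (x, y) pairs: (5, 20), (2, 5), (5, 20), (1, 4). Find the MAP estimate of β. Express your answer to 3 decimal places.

β̂_MAP = 3.597

log p(β | y) = −Σ(yᵢ − βxᵢ)²/(2·9) − β²/(2·2) + const.
Setting the derivative to zero: Σxᵢ(yᵢ − βxᵢ)/9 − β/2 = 0, so β = Σxᵢyᵢ / (Σxᵢ² + σ²/τ²).
Σxᵢyᵢ = 5·20 + 2·5 + 5·20 + 1·4 = 214; Σxᵢ² = 55; σ²/τ² = 4.5.
β̂_MAP = 214 / (55 + 4.5) = 214/59.5 ≈ 3.597.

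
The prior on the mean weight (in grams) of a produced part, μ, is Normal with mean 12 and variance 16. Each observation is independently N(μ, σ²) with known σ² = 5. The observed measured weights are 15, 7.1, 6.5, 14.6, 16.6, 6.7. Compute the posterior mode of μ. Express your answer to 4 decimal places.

μ̂_MAP = 11.1287

n = 6; x̄ = (15 + 7.1 + 6.5 + 14.6 + 16.6 + 6.7)/6 = 66.5/6 = 133/12 ≈ 11.0833.
For a Normal prior and Normal likelihood with known variance, the posterior is Normal; its mode equals its mean, the precision-weighted average.
Prior precision 1/σ₀² = 1/16 = 0.0625; data precision n/σ² = 6/5 = 1.2.
μ̂ = (0.0625·12 + 1.2·(133/12)) / (0.0625 + 1.2) = 14.05/1.2625 = 1124/101 ≈ 11.1287.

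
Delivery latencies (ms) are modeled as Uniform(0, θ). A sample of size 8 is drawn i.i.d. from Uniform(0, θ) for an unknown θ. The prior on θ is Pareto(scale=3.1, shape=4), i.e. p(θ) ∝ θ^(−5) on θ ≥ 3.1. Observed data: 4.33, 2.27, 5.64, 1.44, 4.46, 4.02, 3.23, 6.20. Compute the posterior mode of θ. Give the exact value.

θ̂_MAP = 6.20

The Uniform(0, θ) likelihood is θ^(−n) for θ ≥ max(xᵢ), zero otherwise. Here max(xᵢ) = 6.20.
Posterior ∝ θ^(−5) · θ^(−8) = θ^(−13) on θ ≥ max(3.1, 6.20) = 6.20.
This density is strictly decreasing in θ, so the posterior mode lies at the lower boundary of the support.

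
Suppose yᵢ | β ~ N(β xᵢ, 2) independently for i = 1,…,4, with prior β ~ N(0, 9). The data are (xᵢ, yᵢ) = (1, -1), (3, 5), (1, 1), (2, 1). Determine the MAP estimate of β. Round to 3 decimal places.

β̂_MAP = 1.117

log p(β | y) = −Σ(yᵢ − βxᵢ)²/(2·2) − β²/(2·9) + const.
Setting the derivative to zero: Σxᵢ(yᵢ − βxᵢ)/2 − β/9 = 0, so β = Σxᵢyᵢ / (Σxᵢ² + σ²/τ²).
Σxᵢyᵢ = 1·(-1) + 3·5 + 1·1 + 2·1 = 17; Σxᵢ² = 15; σ²/τ² = 2/9.
β̂_MAP = 17 / (15 + 2/9) = 17/(137/9) = 153/137 ≈ 1.117.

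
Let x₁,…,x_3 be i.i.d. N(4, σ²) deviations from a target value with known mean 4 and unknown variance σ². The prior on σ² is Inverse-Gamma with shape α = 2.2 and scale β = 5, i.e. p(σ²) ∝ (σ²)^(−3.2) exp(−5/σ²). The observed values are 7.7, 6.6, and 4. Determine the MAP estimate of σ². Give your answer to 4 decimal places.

Sum of squared deviations about the known mean: SS = (7.7−4)² + (6.6−4)² + (4−4)² = 20.45.
The Normal likelihood contributes (σ²)^(−n/2) exp(−SS/(2σ²)), so the posterior is Inverse-Gamma(α + n/2, β + SS/2) = Inverse-Gamma(3.7, 15.225).
The mode of Inverse-Gamma(a, b) is b/(a+1) = 15.225/4.7 ≈ 3.2394.

σ̂²_MAP = 3.2394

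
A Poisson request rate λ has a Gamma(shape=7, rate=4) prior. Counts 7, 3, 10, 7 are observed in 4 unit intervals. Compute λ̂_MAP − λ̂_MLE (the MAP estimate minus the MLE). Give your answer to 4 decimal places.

MAP − MLE = -2.6250

Σxᵢ = 27. Posterior is Gamma(34, 8); MAP = (34−1)/8 = 33/8 ≈ 4.12500.
MLE = x̄ = 27/4 ≈ 6.75000.
Difference = 33/8 − 27/4 = -21/8 ≈ -2.6250.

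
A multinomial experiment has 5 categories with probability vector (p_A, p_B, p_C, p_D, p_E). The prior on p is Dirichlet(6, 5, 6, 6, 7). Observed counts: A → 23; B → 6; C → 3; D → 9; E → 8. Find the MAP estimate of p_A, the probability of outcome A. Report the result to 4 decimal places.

MAP estimate of p_A = 0.3784

The posterior is Dirichlet(αᵢ + nᵢ) = Dirichlet(29, 11, 9, 15, 15).
For a Dirichlet(a₁,…,a_K) with all aᵢ > 1, the mode has j-th component (aⱼ − 1)/(Σaᵢ − K).
Here Σaᵢ = 79 and K = 5, so p_A = (29 − 1)/(79 − 5) = 28/74 ≈ 0.3784.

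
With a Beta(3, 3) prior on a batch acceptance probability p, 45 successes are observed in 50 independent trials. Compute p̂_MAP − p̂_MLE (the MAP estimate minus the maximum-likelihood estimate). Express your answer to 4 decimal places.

MAP − MLE = -0.0296

Posterior is Beta(48, 8); MAP = (48−1)/(56−2) = 47/54 ≈ 0.87037.
MLE ignores the prior: p̂_MLE = k/n = 45/50 ≈ 0.90000.
Difference = 47/54 − 45/50 = -4/135 ≈ -0.0296.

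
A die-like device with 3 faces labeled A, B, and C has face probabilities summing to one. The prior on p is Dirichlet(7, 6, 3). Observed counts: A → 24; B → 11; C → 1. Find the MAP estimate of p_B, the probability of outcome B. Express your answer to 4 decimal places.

The posterior is Dirichlet(αᵢ + nᵢ) = Dirichlet(31, 17, 4).
For a Dirichlet(a₁,…,a_K) with all aᵢ > 1, the mode has j-th component (aⱼ − 1)/(Σaᵢ − K).
Here Σaᵢ = 52 and K = 3, so p_B = (17 − 1)/(52 − 3) = 16/49 ≈ 0.3265.

MAP estimate of p_B = 0.3265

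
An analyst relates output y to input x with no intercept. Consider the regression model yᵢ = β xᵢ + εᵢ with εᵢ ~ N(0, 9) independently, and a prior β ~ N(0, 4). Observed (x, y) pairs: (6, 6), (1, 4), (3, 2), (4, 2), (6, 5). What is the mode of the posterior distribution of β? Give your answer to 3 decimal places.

log p(β | y) = −Σ(yᵢ − βxᵢ)²/(2·9) − β²/(2·4) + const.
Setting the derivative to zero: Σxᵢ(yᵢ − βxᵢ)/9 − β/4 = 0, so β = Σxᵢyᵢ / (Σxᵢ² + σ²/τ²).
Σxᵢyᵢ = 6·6 + 1·4 + 3·2 + 4·2 + 6·5 = 84; Σxᵢ² = 98; σ²/τ² = 2.25.
β̂_MAP = 84 / (98 + 2.25) = 84/100.25 ≈ 0.838.

β̂_MAP = 0.838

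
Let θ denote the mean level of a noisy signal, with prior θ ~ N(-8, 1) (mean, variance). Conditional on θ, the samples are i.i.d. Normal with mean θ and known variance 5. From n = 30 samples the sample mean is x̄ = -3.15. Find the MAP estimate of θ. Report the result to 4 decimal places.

n = 30, x̄ = -3.15.
For a Normal prior and Normal likelihood with known variance, the posterior is Normal; its mode equals its mean, the precision-weighted average.
Prior precision 1/σ₀² = 1/1 = 1; data precision n/σ² = 30/5 = 6.
θ̂ = (1·(-8) + 6·(-3.15)) / (1 + 6) = (-26.9)/7 = -269/70 ≈ -3.8429.

θ̂_MAP = -3.8429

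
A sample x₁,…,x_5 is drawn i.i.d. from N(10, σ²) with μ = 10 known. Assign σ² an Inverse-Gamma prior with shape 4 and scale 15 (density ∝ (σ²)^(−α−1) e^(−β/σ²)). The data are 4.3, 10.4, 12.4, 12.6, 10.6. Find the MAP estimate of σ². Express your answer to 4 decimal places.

σ̂²_MAP = 5.0353

Sum of squared deviations about the known mean: SS = (4.3−10)² + (10.4−10)² + (12.4−10)² + (12.6−10)² + (10.6−10)² = 45.53.
The Normal likelihood contributes (σ²)^(−n/2) exp(−SS/(2σ²)), so the posterior is Inverse-Gamma(α + n/2, β + SS/2) = Inverse-Gamma(6.5, 37.765).
The mode of Inverse-Gamma(a, b) is b/(a+1) = 37.765/7.5 ≈ 5.0353.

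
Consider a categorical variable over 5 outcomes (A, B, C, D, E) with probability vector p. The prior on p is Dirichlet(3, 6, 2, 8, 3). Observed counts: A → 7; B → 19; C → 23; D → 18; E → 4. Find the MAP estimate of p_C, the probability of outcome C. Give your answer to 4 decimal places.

The posterior is Dirichlet(αᵢ + nᵢ) = Dirichlet(10, 25, 25, 26, 7).
For a Dirichlet(a₁,…,a_K) with all aᵢ > 1, the mode has j-th component (aⱼ − 1)/(Σaᵢ − K).
Here Σaᵢ = 93 and K = 5, so p_C = (25 − 1)/(93 − 5) = 24/88 ≈ 0.2727.

MAP estimate of p_C = 0.2727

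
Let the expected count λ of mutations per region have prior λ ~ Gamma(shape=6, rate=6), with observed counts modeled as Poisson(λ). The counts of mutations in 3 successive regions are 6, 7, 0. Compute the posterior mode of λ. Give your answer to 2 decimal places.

λ̂_MAP = 2.00

Σxᵢ = 6+7+0 = 13, with n = 3.
Posterior ∝ λ^5e^(−6λ) · λ^13e^(−3λ) = λ^18e^(−9λ), i.e. Gamma(shape=19, rate=9).
The mode of a Gamma(a, b) with a ≥ 1 (shape–rate) is (a−1)/b = 18/9 ≈ 2.00.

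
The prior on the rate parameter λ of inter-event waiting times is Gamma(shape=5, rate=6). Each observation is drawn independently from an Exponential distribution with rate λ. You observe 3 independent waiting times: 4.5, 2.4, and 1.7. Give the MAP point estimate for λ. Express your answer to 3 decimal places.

The Exponential(rate=λ) likelihood is ∝ λ^n e^(−λΣtᵢ). Here n = 3 and Σtᵢ = 4.5 + 2.4 + 1.7 = 8.6.
Posterior ∝ λ^4e^(−6λ) · λ^3e^(−8.6λ) = λ^7e^(−14.6λ), i.e. Gamma(8, 14.6).
Mode = (a−1)/b = 7/14.6 ≈ 0.479.

λ̂_MAP = 0.479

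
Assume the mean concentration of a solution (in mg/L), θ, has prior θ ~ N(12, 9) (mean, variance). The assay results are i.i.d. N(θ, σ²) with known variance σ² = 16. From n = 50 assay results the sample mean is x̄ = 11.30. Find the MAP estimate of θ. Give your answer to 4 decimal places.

n = 50, x̄ = 11.30.
For a Normal prior and Normal likelihood with known variance, the posterior is Normal; its mode equals its mean, the precision-weighted average.
Prior precision 1/σ₀² = 1/9; data precision n/σ² = 50/16 = 3.125.
θ̂ = ((1/9)·12 + 3.125·11.3) / (1/9 + 3.125) = (1759/48)/(233/72) = 5277/466 ≈ 11.3240.

θ̂_MAP = 11.3240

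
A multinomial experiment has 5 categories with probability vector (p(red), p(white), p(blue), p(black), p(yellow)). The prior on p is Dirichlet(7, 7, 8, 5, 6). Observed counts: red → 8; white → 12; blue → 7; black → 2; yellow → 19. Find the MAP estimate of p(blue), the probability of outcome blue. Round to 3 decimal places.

MAP estimate of p(blue) = 0.184

The posterior is Dirichlet(αᵢ + nᵢ) = Dirichlet(15, 19, 15, 7, 25).
For a Dirichlet(a₁,…,a_K) with all aᵢ > 1, the mode has j-th component (aⱼ − 1)/(Σaᵢ − K).
Here Σaᵢ = 81 and K = 5, so p(blue) = (15 − 1)/(81 − 5) = 14/76 ≈ 0.184.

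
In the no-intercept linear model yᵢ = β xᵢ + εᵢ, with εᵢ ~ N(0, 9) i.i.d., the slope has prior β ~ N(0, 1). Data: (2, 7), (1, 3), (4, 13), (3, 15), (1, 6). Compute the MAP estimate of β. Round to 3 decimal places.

log p(β | y) = −Σ(yᵢ − βxᵢ)²/(2·9) − β²/(2·1) + const.
Setting the derivative to zero: Σxᵢ(yᵢ − βxᵢ)/9 − β/1 = 0, so β = Σxᵢyᵢ / (Σxᵢ² + σ²/τ²).
Σxᵢyᵢ = 2·7 + 1·3 + 4·13 + 3·15 + 1·6 = 120; Σxᵢ² = 31; σ²/τ² = 9.
β̂_MAP = 120 / (31 + 9) = 120/40 ≈ 3.000.

β̂_MAP = 3.000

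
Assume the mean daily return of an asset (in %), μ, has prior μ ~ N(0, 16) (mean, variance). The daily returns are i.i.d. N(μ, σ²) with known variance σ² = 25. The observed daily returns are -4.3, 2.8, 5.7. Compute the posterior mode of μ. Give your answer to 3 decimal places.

n = 3; x̄ = ((-4.3) + 2.8 + 5.7)/3 = 4.2/3 = 1.4.
For a Normal prior and Normal likelihood with known variance, the posterior is Normal; its mode equals its mean, the precision-weighted average.
Prior precision 1/σ₀² = 1/16 = 0.0625; data precision n/σ² = 3/25 = 0.12.
μ̂ = (0.0625·0 + 0.12·1.4) / (0.0625 + 0.12) = 0.168/0.1825 = 336/365 ≈ 0.921.

μ̂_MAP = 0.921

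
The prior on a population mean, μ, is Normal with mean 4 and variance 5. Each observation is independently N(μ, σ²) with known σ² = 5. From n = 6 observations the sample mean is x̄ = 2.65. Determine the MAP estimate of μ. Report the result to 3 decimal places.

n = 6, x̄ = 2.65.
For a Normal prior and Normal likelihood with known variance, the posterior is Normal; its mode equals its mean, the precision-weighted average.
Prior precision 1/σ₀² = 1/5 = 0.2; data precision n/σ² = 6/5 = 1.2.
μ̂ = (0.2·4 + 1.2·2.65) / (0.2 + 1.2) = 3.98/1.4 = 199/70 ≈ 2.843.

μ̂_MAP = 2.843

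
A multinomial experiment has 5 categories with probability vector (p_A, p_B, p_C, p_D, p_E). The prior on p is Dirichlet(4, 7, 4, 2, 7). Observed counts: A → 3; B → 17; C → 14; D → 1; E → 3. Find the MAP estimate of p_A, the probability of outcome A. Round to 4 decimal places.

The posterior is Dirichlet(αᵢ + nᵢ) = Dirichlet(7, 24, 18, 3, 10).
For a Dirichlet(a₁,…,a_K) with all aᵢ > 1, the mode has j-th component (aⱼ − 1)/(Σaᵢ − K).
Here Σaᵢ = 62 and K = 5, so p_A = (7 − 1)/(62 − 5) = 6/57 ≈ 0.1053.

MAP estimate of p_A = 0.1053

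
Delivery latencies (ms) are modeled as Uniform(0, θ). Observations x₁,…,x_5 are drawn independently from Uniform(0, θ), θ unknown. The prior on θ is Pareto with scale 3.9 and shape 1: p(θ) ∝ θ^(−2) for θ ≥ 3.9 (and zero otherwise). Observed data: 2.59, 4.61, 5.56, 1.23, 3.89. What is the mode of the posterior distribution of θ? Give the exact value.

The Uniform(0, θ) likelihood is θ^(−n) for θ ≥ max(xᵢ), zero otherwise. Here max(xᵢ) = 5.56.
Posterior ∝ θ^(−2) · θ^(−5) = θ^(−7) on θ ≥ max(3.9, 5.56) = 5.56.
This density is strictly decreasing in θ, so the posterior mode lies at the lower boundary of the support.

θ̂_MAP = 5.56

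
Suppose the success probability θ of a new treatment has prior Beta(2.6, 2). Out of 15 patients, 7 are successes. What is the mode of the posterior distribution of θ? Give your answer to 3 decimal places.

Prior: Beta(2.6, 2).
Data: 7 successes in 15 trials. The binomial likelihood contributes θ^7(1−θ)^8, so the posterior is Beta(2.6+7, 2+8) = Beta(9.6, 10).
For Beta(a, b) with a, b > 1 the mode is (a−1)/(a+b−2) = 8.6/17.6 ≈ 0.489.

θ̂_MAP = 0.489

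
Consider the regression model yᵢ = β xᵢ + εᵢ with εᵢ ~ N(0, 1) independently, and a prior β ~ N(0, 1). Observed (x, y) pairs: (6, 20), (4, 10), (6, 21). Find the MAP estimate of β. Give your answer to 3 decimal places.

β̂_MAP = 3.213

log p(β | y) = −Σ(yᵢ − βxᵢ)²/(2·1) − β²/(2·1) + const.
Setting the derivative to zero: Σxᵢ(yᵢ − βxᵢ)/1 − β/1 = 0, so β = Σxᵢyᵢ / (Σxᵢ² + σ²/τ²).
Σxᵢyᵢ = 6·20 + 4·10 + 6·21 = 286; Σxᵢ² = 88; σ²/τ² = 1.
β̂_MAP = 286 / (88 + 1) = 286/89 ≈ 3.213.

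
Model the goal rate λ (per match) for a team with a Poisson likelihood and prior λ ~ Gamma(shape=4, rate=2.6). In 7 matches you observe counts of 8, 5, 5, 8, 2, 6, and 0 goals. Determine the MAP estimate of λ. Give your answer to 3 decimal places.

Σxᵢ = 8+5+5+8+2+6+0 = 34, with n = 7.
Posterior ∝ λ^3e^(−2.6λ) · λ^34e^(−7λ) = λ^37e^(−9.6λ), i.e. Gamma(shape=38, rate=9.6).
The mode of a Gamma(a, b) with a ≥ 1 (shape–rate) is (a−1)/b = 37/9.6 ≈ 3.854.

λ̂_MAP = 3.854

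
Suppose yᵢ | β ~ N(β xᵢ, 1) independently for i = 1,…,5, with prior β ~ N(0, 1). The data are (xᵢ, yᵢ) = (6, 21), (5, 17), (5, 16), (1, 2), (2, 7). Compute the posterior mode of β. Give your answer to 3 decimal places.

β̂_MAP = 3.337

log p(β | y) = −Σ(yᵢ − βxᵢ)²/(2·1) − β²/(2·1) + const.
Setting the derivative to zero: Σxᵢ(yᵢ − βxᵢ)/1 − β/1 = 0, so β = Σxᵢyᵢ / (Σxᵢ² + σ²/τ²).
Σxᵢyᵢ = 6·21 + 5·17 + 5·16 + 1·2 + 2·7 = 307; Σxᵢ² = 91; σ²/τ² = 1.
β̂_MAP = 307 / (91 + 1) = 307/92 ≈ 3.337.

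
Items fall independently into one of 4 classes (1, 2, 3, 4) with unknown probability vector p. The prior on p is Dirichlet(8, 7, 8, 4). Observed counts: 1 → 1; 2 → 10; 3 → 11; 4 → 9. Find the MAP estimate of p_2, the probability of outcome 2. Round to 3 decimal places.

The posterior is Dirichlet(αᵢ + nᵢ) = Dirichlet(9, 17, 19, 13).
For a Dirichlet(a₁,…,a_K) with all aᵢ > 1, the mode has j-th component (aⱼ − 1)/(Σaᵢ − K).
Here Σaᵢ = 58 and K = 4, so p_2 = (17 − 1)/(58 − 4) = 16/54 ≈ 0.296.

MAP estimate: 0.296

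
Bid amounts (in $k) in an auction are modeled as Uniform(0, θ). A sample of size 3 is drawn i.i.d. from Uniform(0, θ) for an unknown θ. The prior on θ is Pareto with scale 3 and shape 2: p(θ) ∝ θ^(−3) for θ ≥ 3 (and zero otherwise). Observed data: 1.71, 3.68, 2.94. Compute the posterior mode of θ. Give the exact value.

θ̂_MAP = 3.68

The Uniform(0, θ) likelihood is θ^(−n) for θ ≥ max(xᵢ), zero otherwise. Here max(xᵢ) = 3.68.
Posterior ∝ θ^(−3) · θ^(−3) = θ^(−6) on θ ≥ max(3, 3.68) = 3.68.
This density is strictly decreasing in θ, so the posterior mode lies at the lower boundary of the support.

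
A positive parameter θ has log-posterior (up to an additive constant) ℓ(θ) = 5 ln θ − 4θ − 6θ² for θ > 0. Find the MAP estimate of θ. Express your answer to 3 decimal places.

ℓ'(θ) = 5/θ − 4 − 12θ. Setting this to zero and multiplying by θ: 12θ² + 4θ − 5 = 0.
θ = (−4 + √(4² + 4·12·5)) / (2·12) = (−4 + √256) / 24 = (−4 + 16)/24 = 1/2.
ℓ''(θ) = −5/θ² − 12 < 0, confirming a maximum.

θ̂_MAP = 0.500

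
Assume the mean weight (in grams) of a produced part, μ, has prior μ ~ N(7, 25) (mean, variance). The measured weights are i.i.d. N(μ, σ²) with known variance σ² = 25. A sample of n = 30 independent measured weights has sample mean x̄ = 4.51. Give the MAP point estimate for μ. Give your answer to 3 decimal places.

μ̂_MAP = 4.590

n = 30, x̄ = 4.51.
For a Normal prior and Normal likelihood with known variance, the posterior is Normal; its mode equals its mean, the precision-weighted average.
Prior precision 1/σ₀² = 1/25 = 0.04; data precision n/σ² = 30/25 = 1.2.
μ̂ = (0.04·7 + 1.2·4.51) / (0.04 + 1.2) = 5.692/1.24 = 1423/310 ≈ 4.590.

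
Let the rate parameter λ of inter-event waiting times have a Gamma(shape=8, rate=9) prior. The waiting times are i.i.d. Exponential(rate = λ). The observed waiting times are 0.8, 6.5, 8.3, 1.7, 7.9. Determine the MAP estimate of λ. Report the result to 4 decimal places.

The Exponential(rate=λ) likelihood is ∝ λ^n e^(−λΣtᵢ). Here n = 5 and Σtᵢ = 0.8 + 6.5 + 8.3 + 1.7 + 7.9 = 25.2.
Posterior ∝ λ^7e^(−9λ) · λ^5e^(−25.2λ) = λ^12e^(−34.2λ), i.e. Gamma(13, 34.2).
Mode = (a−1)/b = 12/34.2 ≈ 0.3509.

λ̂_MAP = 0.3509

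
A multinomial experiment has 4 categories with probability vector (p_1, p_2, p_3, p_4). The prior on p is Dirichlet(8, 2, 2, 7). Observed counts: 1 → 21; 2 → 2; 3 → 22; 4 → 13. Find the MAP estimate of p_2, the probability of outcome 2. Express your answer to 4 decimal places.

The posterior is Dirichlet(αᵢ + nᵢ) = Dirichlet(29, 4, 24, 20).
For a Dirichlet(a₁,…,a_K) with all aᵢ > 1, the mode has j-th component (aⱼ − 1)/(Σaᵢ − K).
Here Σaᵢ = 77 and K = 4, so p_2 = (4 − 1)/(77 − 4) = 3/73 ≈ 0.0411.

MAP estimate: 0.0411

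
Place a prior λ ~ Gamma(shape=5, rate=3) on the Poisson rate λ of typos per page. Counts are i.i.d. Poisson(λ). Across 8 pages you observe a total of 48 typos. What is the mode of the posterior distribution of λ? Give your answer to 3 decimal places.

λ̂_MAP = 4.727

Σxᵢ = 48, n = 8.
Posterior ∝ λ^4e^(−3λ) · λ^48e^(−8λ) = λ^52e^(−11λ), i.e. Gamma(shape=53, rate=11).
The mode of a Gamma(a, b) with a ≥ 1 (shape–rate) is (a−1)/b = 52/11 ≈ 4.727.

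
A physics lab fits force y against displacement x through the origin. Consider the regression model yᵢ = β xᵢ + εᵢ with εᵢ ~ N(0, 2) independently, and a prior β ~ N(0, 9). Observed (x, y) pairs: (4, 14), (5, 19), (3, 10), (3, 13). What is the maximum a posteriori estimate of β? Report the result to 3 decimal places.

log p(β | y) = −Σ(yᵢ − βxᵢ)²/(2·2) − β²/(2·9) + const.
Setting the derivative to zero: Σxᵢ(yᵢ − βxᵢ)/2 − β/9 = 0, so β = Σxᵢyᵢ / (Σxᵢ² + σ²/τ²).
Σxᵢyᵢ = 4·14 + 5·19 + 3·10 + 3·13 = 220; Σxᵢ² = 59; σ²/τ² = 2/9.
β̂_MAP = 220 / (59 + 2/9) = 220/(533/9) = 1980/533 ≈ 3.715.

β̂_MAP = 3.715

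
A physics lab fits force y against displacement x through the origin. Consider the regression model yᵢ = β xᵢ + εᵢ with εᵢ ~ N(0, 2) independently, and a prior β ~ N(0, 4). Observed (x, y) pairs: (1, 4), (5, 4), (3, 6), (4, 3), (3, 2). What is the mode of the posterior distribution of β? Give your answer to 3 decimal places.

β̂_MAP = 0.992

log p(β | y) = −Σ(yᵢ − βxᵢ)²/(2·2) − β²/(2·4) + const.
Setting the derivative to zero: Σxᵢ(yᵢ − βxᵢ)/2 − β/4 = 0, so β = Σxᵢyᵢ / (Σxᵢ² + σ²/τ²).
Σxᵢyᵢ = 1·4 + 5·4 + 3·6 + 4·3 + 3·2 = 60; Σxᵢ² = 60; σ²/τ² = 0.5.
β̂_MAP = 60 / (60 + 0.5) = 60/60.5 ≈ 0.992.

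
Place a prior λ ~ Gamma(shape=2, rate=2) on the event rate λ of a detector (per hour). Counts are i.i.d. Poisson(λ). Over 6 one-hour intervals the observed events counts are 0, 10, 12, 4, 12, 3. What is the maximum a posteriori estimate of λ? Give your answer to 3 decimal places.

λ̂_MAP = 5.250

Σxᵢ = 0+10+12+4+12+3 = 41, with n = 6.
Posterior ∝ λe^(−2λ) · λ^41e^(−6λ) = λ^42e^(−8λ), i.e. Gamma(shape=43, rate=8).
The mode of a Gamma(a, b) with a ≥ 1 (shape–rate) is (a−1)/b = 42/8 ≈ 5.250.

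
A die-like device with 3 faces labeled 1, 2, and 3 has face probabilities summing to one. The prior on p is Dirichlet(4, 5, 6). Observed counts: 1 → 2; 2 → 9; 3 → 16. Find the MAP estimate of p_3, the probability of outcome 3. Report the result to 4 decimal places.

MAP estimate: 0.5385

The posterior is Dirichlet(αᵢ + nᵢ) = Dirichlet(6, 14, 22).
For a Dirichlet(a₁,…,a_K) with all aᵢ > 1, the mode has j-th component (aⱼ − 1)/(Σaᵢ − K).
Here Σaᵢ = 42 and K = 3, so p_3 = (22 − 1)/(42 − 3) = 21/39 ≈ 0.5385.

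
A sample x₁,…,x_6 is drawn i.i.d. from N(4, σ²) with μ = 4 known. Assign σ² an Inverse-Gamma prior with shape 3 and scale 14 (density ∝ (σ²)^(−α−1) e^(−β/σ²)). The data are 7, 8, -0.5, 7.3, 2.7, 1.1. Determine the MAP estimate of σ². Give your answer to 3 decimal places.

Sum of squared deviations about the known mean: SS = (7−4)² + (8−4)² + (-0.5−4)² + (7.3−4)² + (2.7−4)² + (1.1−4)² = 66.24.
The Normal likelihood contributes (σ²)^(−n/2) exp(−SS/(2σ²)), so the posterior is Inverse-Gamma(α + n/2, β + SS/2) = Inverse-Gamma(6, 47.12).
The mode of Inverse-Gamma(a, b) is b/(a+1) = 47.12/7 ≈ 6.731.

σ̂²_MAP = 6.731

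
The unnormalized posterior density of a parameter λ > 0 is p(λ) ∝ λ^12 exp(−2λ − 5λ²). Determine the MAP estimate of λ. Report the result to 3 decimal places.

ℓ'(λ) = 12/λ − 2 − 10λ. Setting this to zero and multiplying by λ: 10λ² + 2λ − 12 = 0.
λ = (−2 + √(2² + 4·10·12)) / (2·10) = (−2 + √484) / 20 = (−2 + 22)/20 = 1.
ℓ''(λ) = −12/λ² − 10 < 0, confirming a maximum.

λ̂_MAP = 1.000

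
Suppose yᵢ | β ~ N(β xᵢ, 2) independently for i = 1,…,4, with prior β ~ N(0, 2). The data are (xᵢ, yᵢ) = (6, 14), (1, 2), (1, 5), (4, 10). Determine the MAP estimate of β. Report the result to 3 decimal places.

log p(β | y) = −Σ(yᵢ − βxᵢ)²/(2·2) − β²/(2·2) + const.
Setting the derivative to zero: Σxᵢ(yᵢ − βxᵢ)/2 − β/2 = 0, so β = Σxᵢyᵢ / (Σxᵢ² + σ²/τ²).
Σxᵢyᵢ = 6·14 + 1·2 + 1·5 + 4·10 = 131; Σxᵢ² = 54; σ²/τ² = 1.
β̂_MAP = 131 / (54 + 1) = 131/55 ≈ 2.382.

β̂_MAP = 2.382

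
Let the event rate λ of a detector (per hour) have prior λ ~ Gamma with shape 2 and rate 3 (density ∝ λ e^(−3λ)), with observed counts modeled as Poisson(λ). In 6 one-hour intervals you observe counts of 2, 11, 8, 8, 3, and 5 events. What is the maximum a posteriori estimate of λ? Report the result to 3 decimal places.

λ̂_MAP = 4.222

Σxᵢ = 2+11+8+8+3+5 = 37, with n = 6.
Posterior ∝ λe^(−3λ) · λ^37e^(−6λ) = λ^38e^(−9λ), i.e. Gamma(shape=39, rate=9).
The mode of a Gamma(a, b) with a ≥ 1 (shape–rate) is (a−1)/b = 38/9 ≈ 4.222.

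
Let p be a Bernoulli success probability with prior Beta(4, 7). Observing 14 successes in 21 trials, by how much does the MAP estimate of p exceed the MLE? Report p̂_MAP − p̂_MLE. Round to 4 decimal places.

MAP − MLE = -0.1000

Posterior is Beta(18, 14); MAP = (18−1)/(32−2) = 17/30 ≈ 0.56667.
MLE ignores the prior: p̂_MLE = k/n = 14/21 ≈ 0.66667.
Difference = 17/30 − 14/21 = -1/10 ≈ -0.1000.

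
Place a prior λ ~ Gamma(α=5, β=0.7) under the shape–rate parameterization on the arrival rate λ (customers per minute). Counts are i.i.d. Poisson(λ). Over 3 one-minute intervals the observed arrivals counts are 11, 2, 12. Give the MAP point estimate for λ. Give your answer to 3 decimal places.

λ̂_MAP = 7.838

Σxᵢ = 11+2+12 = 25, with n = 3.
Posterior ∝ λ^4e^(−0.7λ) · λ^25e^(−3λ) = λ^29e^(−3.7λ), i.e. Gamma(shape=30, rate=3.7).
The mode of a Gamma(a, b) with a ≥ 1 (shape–rate) is (a−1)/b = 29/3.7 ≈ 7.838.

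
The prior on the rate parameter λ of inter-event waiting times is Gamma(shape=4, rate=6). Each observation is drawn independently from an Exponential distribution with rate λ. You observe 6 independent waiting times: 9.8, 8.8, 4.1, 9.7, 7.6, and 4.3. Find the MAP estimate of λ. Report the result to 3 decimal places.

λ̂_MAP = 0.179

The Exponential(rate=λ) likelihood is ∝ λ^n e^(−λΣtᵢ). Here n = 6 and Σtᵢ = 9.8 + 8.8 + 4.1 + 9.7 + 7.6 + 4.3 = 44.3.
Posterior ∝ λ^3e^(−6λ) · λ^6e^(−44.3λ) = λ^9e^(−50.3λ), i.e. Gamma(10, 50.3).
Mode = (a−1)/b = 9/50.3 ≈ 0.179.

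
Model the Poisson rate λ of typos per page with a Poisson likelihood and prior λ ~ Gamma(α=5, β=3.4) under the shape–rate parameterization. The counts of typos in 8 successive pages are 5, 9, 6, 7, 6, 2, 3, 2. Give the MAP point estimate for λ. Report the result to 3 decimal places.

Σxᵢ = 5+9+6+7+6+2+3+2 = 40, with n = 8.
Posterior ∝ λ^4e^(−3.4λ) · λ^40e^(−8λ) = λ^44e^(−11.4λ), i.e. Gamma(shape=45, rate=11.4).
The mode of a Gamma(a, b) with a ≥ 1 (shape–rate) is (a−1)/b = 44/11.4 ≈ 3.860.

λ̂_MAP = 3.860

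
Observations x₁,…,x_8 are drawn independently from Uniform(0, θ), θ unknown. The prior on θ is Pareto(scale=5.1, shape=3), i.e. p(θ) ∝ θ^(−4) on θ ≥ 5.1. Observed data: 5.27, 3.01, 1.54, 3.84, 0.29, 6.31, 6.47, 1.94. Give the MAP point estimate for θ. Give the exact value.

The Uniform(0, θ) likelihood is θ^(−n) for θ ≥ max(xᵢ), zero otherwise. Here max(xᵢ) = 6.47.
Posterior ∝ θ^(−4) · θ^(−8) = θ^(−12) on θ ≥ max(5.1, 6.47) = 6.47.
This density is strictly decreasing in θ, so the posterior mode lies at the lower boundary of the support.

θ̂_MAP = 6.47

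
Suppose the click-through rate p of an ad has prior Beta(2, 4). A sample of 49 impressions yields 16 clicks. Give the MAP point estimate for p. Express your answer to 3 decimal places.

p̂_MAP = 0.321

Prior: Beta(2, 4).
Data: 16 successes in 49 trials. The binomial likelihood contributes p^16(1−p)^33, so the posterior is Beta(2+16, 4+33) = Beta(18, 37).
For Beta(a, b) with a, b > 1 the mode is (a−1)/(a+b−2) = 17/53 ≈ 0.321.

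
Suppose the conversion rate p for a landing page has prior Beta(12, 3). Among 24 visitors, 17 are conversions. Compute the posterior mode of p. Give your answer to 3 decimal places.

Prior: Beta(12, 3).
Data: 17 successes in 24 trials. The binomial likelihood contributes p^17(1−p)^7, so the posterior is Beta(12+17, 3+7) = Beta(29, 10).
For Beta(a, b) with a, b > 1 the mode is (a−1)/(a+b−2) = 28/37 ≈ 0.757.

p̂_MAP = 0.757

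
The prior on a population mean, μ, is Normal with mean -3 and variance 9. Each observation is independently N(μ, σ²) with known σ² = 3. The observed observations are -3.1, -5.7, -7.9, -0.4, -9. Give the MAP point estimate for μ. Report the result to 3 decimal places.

n = 5; x̄ = ((-3.1) + (-5.7) + (-7.9) + (-0.4) + (-9))/5 = -26.1/5 = -5.22.
For a Normal prior and Normal likelihood with known variance, the posterior is Normal; its mode equals its mean, the precision-weighted average.
Prior precision 1/σ₀² = 1/9; data precision n/σ² = 5/3.
μ̂ = ((1/9)·(-3) + (5/3)·(-5.22)) / (1/9 + 5/3) = (-271/30)/(16/9) = -5.08125 ≈ -5.081.

μ̂_MAP = -5.081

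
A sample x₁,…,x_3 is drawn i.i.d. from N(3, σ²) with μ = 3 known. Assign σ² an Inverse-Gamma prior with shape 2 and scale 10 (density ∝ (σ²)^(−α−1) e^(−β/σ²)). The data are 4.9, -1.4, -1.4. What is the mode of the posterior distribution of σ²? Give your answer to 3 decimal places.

Sum of squared deviations about the known mean: SS = (4.9−3)² + (-1.4−3)² + (-1.4−3)² = 42.33.
The Normal likelihood contributes (σ²)^(−n/2) exp(−SS/(2σ²)), so the posterior is Inverse-Gamma(α + n/2, β + SS/2) = Inverse-Gamma(3.5, 31.165).
The mode of Inverse-Gamma(a, b) is b/(a+1) = 31.165/4.5 ≈ 6.926.

σ̂²_MAP = 6.926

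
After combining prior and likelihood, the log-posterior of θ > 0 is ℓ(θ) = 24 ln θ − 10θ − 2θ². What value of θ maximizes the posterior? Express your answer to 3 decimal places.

ℓ'(θ) = 24/θ − 10 − 4θ. Setting this to zero and multiplying by θ: 4θ² + 10θ − 24 = 0.
θ = (−10 + √(10² + 4·4·24)) / (2·4) = (−10 + √484) / 8 = (−10 + 22)/8 = 3/2.
ℓ''(θ) = −24/θ² − 4 < 0, confirming a maximum.

θ̂_MAP = 1.500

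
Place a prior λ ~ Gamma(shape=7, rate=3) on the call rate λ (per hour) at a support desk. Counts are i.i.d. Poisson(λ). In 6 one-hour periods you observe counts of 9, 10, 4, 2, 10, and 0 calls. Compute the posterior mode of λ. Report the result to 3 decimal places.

Σxᵢ = 9+10+4+2+10+0 = 35, with n = 6.
Posterior ∝ λ^6e^(−3λ) · λ^35e^(−6λ) = λ^41e^(−9λ), i.e. Gamma(shape=42, rate=9).
The mode of a Gamma(a, b) with a ≥ 1 (shape–rate) is (a−1)/b = 41/9 ≈ 4.556.

λ̂_MAP = 4.556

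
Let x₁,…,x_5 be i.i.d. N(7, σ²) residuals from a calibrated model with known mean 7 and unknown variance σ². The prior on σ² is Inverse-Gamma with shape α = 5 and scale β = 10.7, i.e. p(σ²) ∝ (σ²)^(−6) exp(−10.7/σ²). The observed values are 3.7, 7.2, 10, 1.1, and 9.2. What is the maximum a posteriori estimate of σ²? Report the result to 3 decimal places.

σ̂²_MAP = 4.764

Sum of squared deviations about the known mean: SS = (3.7−7)² + (7.2−7)² + (10−7)² + (1.1−7)² + (9.2−7)² = 59.58.
The Normal likelihood contributes (σ²)^(−n/2) exp(−SS/(2σ²)), so the posterior is Inverse-Gamma(α + n/2, β + SS/2) = Inverse-Gamma(7.5, 40.49).
The mode of Inverse-Gamma(a, b) is b/(a+1) = 40.49/8.5 ≈ 4.764.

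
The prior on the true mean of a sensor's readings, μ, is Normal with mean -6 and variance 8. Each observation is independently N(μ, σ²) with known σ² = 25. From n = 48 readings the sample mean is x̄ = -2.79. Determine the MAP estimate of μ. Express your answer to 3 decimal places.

n = 48, x̄ = -2.79.
For a Normal prior and Normal likelihood with known variance, the posterior is Normal; its mode equals its mean, the precision-weighted average.
Prior precision 1/σ₀² = 1/8 = 0.125; data precision n/σ² = 48/25 = 1.92.
μ̂ = (0.125·(-6) + 1.92·(-2.79)) / (0.125 + 1.92) = (-6.1068)/2.045 = -30534/10225 ≈ -2.986.

μ̂_MAP = -2.986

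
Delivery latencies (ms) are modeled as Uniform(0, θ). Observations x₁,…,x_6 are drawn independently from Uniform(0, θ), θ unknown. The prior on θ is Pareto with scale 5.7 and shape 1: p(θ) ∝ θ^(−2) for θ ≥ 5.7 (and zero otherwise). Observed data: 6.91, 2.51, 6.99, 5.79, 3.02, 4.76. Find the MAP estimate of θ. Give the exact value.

The Uniform(0, θ) likelihood is θ^(−n) for θ ≥ max(xᵢ), zero otherwise. Here max(xᵢ) = 6.99.
Posterior ∝ θ^(−2) · θ^(−6) = θ^(−8) on θ ≥ max(5.7, 6.99) = 6.99.
This density is strictly decreasing in θ, so the posterior mode lies at the lower boundary of the support.

θ̂_MAP = 6.99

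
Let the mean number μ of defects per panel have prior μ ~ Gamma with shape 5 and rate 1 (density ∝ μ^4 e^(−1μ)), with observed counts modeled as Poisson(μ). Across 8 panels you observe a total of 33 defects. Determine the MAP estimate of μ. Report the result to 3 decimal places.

μ̂_MAP = 4.111

Σxᵢ = 33, n = 8.
Posterior ∝ μ^4e^(−1μ) · μ^33e^(−8μ) = μ^37e^(−9μ), i.e. Gamma(shape=38, rate=9).
The mode of a Gamma(a, b) with a ≥ 1 (shape–rate) is (a−1)/b = 37/9 ≈ 4.111.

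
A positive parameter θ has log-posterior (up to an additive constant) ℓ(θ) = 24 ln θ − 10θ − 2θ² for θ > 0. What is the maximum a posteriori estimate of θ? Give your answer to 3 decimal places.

ℓ'(θ) = 24/θ − 10 − 4θ. Setting this to zero and multiplying by θ: 4θ² + 10θ − 24 = 0.
θ = (−10 + √(10² + 4·4·24)) / (2·4) = (−10 + √484) / 8 = (−10 + 22)/8 = 3/2.
ℓ''(θ) = −24/θ² − 4 < 0, confirming a maximum.

θ̂_MAP = 1.500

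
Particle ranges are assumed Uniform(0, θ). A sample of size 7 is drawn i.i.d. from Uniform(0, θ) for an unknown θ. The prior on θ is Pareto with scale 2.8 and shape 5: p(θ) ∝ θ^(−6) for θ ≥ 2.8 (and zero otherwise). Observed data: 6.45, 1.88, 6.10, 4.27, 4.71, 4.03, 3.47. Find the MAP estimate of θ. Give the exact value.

θ̂_MAP = 6.45

The Uniform(0, θ) likelihood is θ^(−n) for θ ≥ max(xᵢ), zero otherwise. Here max(xᵢ) = 6.45.
Posterior ∝ θ^(−6) · θ^(−7) = θ^(−13) on θ ≥ max(2.8, 6.45) = 6.45.
This density is strictly decreasing in θ, so the posterior mode lies at the lower boundary of the support.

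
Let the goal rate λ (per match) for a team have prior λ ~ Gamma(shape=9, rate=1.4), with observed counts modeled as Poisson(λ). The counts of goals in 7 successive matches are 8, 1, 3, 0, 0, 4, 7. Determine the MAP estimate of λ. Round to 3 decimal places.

Σxᵢ = 8+1+3+0+0+4+7 = 23, with n = 7.
Posterior ∝ λ^8e^(−1.4λ) · λ^23e^(−7λ) = λ^31e^(−8.4λ), i.e. Gamma(shape=32, rate=8.4).
The mode of a Gamma(a, b) with a ≥ 1 (shape–rate) is (a−1)/b = 31/8.4 ≈ 3.690.

λ̂_MAP = 3.690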